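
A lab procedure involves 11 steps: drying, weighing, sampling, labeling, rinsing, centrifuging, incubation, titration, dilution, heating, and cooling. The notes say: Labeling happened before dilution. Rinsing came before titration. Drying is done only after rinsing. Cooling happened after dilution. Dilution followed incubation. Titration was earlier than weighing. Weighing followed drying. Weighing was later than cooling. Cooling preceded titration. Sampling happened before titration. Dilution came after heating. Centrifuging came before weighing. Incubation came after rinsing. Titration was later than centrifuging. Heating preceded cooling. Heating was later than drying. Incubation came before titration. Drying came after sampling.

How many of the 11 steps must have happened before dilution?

6

Directly stated before dilution: heating, incubation, and labeling.
Drying reaches dilution via drying → heating → dilution.
Rinsing reaches dilution via rinsing → incubation → dilution.
Sampling reaches dilution via sampling → drying → heating → dilution.
No chain forces titration (or any of the others) ahead of dilution.
That's drying, heating, incubation, labeling, rinsing, and sampling — 6 in all.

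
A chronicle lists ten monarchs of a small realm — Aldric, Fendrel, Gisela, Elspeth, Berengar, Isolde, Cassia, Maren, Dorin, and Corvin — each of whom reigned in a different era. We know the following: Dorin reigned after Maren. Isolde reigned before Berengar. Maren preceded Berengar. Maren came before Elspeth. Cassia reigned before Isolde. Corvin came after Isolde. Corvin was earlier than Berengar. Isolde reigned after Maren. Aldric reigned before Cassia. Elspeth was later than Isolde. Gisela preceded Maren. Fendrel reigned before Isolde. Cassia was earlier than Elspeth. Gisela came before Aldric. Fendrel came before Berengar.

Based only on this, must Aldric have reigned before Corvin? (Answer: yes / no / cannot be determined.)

yes

Chain the constraints: Aldric → Cassia → Isolde → Corvin. Each link is directly stated, so Aldric comes before Corvin.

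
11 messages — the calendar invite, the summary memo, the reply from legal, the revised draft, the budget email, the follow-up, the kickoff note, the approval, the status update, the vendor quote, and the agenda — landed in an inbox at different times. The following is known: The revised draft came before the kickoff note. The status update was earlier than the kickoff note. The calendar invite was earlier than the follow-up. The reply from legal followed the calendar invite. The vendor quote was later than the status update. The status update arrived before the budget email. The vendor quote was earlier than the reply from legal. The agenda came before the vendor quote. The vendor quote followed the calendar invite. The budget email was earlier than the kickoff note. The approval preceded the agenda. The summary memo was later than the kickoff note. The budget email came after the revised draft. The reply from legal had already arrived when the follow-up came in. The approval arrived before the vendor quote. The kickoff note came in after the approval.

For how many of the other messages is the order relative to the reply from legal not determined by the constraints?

4

Forced before the reply from legal: the agenda, the approval, the calendar invite, the status update, and the vendor quote; forced after the reply from legal: the follow-up.
That leaves the budget email, the kickoff note, the revised draft, and the summary memo with no forced order relative to the reply from legal — 4.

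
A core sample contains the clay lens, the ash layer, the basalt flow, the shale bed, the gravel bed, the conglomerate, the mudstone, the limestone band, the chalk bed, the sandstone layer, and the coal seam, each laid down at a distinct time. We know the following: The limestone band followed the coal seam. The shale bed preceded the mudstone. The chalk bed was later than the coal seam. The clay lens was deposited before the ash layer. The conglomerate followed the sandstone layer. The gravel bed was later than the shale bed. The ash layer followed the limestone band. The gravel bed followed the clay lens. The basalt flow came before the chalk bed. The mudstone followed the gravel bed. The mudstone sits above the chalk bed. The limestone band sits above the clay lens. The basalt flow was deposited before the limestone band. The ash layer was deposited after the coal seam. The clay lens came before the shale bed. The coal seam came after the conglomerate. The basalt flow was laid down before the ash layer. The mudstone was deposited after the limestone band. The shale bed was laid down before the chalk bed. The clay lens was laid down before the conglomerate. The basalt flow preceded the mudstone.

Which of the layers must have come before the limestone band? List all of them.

the basalt flow, the clay lens, the coal seam, the conglomerate, the sandstone layer

Directly stated before the limestone band: the basalt flow, the clay lens, and the coal seam.
The conglomerate reaches the limestone band via the conglomerate → the coal seam → the limestone band.
The sandstone layer reaches the limestone band via the sandstone layer → the conglomerate → the coal seam → the limestone band.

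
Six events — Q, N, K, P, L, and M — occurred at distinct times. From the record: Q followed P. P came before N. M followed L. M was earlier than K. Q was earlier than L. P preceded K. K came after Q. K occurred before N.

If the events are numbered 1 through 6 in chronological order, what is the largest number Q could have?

2

Q must come before K, L, M, and N — 4 events forced after it.
Everything else can be placed before Q in some valid order, so Q can sit as late as position 6 − 4 = 2.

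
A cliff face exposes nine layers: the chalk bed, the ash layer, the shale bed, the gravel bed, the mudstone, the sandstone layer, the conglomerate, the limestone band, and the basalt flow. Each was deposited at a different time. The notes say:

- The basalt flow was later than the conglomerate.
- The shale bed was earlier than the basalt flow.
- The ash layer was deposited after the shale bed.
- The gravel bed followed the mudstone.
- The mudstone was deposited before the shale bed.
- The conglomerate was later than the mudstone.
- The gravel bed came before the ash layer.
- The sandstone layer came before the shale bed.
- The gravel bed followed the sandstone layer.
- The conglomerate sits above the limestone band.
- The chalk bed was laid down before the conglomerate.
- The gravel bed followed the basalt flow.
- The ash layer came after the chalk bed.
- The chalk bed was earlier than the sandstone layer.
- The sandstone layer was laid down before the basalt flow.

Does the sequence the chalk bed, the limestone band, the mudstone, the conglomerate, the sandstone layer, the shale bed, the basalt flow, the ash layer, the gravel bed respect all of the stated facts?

no

The constraints require the gravel bed before the ash layer, but in the proposed sequence the ash layer appears ahead of the gravel bed. That one violation is enough.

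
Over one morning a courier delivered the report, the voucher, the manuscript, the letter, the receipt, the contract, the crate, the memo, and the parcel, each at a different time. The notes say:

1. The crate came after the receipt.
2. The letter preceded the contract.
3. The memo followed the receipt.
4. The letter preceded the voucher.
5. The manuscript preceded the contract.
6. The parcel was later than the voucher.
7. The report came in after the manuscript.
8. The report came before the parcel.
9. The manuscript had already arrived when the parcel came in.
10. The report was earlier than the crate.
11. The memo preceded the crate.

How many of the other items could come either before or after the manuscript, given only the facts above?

4

Forced after the manuscript: the contract, the crate, the parcel, and the report.
That leaves the letter, the memo, the receipt, and the voucher with no forced order relative to the manuscript — 4.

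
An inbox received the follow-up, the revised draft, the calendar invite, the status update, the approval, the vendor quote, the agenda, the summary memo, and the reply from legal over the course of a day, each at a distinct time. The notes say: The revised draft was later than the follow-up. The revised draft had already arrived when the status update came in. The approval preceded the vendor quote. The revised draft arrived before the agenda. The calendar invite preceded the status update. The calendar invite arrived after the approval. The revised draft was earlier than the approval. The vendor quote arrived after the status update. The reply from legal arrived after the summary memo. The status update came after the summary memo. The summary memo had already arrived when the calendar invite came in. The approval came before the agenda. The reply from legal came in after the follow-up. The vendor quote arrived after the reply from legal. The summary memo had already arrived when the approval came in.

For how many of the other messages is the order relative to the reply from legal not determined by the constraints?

5

Forced before the reply from legal: the follow-up and the summary memo; forced after the reply from legal: the vendor quote.
That leaves the agenda, the approval, the calendar invite, the revised draft, and the status update with no forced order relative to the reply from legal — 5.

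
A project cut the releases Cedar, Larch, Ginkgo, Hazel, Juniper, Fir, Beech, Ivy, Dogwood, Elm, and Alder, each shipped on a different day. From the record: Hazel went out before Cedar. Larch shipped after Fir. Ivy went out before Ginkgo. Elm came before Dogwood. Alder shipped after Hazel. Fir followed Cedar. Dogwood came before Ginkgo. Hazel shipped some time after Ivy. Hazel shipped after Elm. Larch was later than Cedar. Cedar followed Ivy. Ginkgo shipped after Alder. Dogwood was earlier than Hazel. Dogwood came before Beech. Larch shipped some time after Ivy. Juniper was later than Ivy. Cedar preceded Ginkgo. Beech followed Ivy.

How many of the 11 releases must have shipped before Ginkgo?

6

Directly stated before Ginkgo: Alder, Cedar, Dogwood, and Ivy.
Elm reaches Ginkgo via Elm → Dogwood → Ginkgo.
Hazel reaches Ginkgo via Hazel → Cedar → Ginkgo.
That's Alder, Cedar, Dogwood, Elm, Hazel, and Ivy — 6 in all.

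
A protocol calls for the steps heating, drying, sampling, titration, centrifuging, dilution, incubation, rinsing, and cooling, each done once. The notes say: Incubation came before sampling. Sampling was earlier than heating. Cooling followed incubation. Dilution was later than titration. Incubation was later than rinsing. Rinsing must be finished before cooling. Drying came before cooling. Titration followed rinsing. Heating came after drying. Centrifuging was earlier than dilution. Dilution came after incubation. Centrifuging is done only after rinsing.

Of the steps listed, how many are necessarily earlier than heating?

Directly stated before heating: drying and sampling.
Incubation reaches heating via incubation → sampling → heating.
Rinsing reaches heating via rinsing → incubation → sampling → heating.
No chain forces cooling (or any of the others) ahead of heating.
That's drying, incubation, rinsing, and sampling — 4 in all.

4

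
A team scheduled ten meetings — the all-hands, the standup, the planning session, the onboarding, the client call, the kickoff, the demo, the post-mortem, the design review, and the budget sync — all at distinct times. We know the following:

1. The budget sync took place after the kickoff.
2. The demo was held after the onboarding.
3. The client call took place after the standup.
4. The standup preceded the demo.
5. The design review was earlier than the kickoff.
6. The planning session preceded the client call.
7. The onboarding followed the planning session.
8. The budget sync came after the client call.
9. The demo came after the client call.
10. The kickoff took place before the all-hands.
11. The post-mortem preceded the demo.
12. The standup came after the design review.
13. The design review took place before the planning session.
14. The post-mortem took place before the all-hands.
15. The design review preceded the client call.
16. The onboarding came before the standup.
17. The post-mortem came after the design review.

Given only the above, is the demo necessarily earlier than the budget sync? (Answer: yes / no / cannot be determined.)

No chain of stated constraints runs from the demo to the budget sync, and none runs from the budget sync to the demo either.
So the relative order of the demo and the budget sync is not fixed by the given facts.

cannot be determined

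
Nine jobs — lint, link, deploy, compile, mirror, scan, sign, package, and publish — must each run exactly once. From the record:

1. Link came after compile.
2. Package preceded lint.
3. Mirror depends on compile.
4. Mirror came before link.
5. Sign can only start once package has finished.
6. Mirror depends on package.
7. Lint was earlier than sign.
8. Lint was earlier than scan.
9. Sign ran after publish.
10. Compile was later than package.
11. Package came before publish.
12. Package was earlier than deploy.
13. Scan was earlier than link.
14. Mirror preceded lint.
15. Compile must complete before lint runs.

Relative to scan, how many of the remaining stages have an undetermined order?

3

Forced before scan: compile, lint, mirror, and package; forced after scan: link.
That leaves deploy, publish, and sign with no forced order relative to scan — 3.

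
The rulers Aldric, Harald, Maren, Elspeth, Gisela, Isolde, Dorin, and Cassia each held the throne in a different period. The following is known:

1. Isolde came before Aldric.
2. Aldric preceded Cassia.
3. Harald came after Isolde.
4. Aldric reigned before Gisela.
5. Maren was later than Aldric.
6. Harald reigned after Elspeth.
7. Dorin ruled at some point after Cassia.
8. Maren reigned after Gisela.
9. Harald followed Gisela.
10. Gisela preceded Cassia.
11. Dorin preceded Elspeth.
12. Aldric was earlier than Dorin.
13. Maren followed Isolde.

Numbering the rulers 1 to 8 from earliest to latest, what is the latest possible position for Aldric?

Aldric must come before Cassia, Dorin, Elspeth, Gisela, Harald, and Maren — 6 rulers forced after them.
Everything else can be placed before Aldric in some valid order, so Aldric can sit as late as position 8 − 6 = 2.

2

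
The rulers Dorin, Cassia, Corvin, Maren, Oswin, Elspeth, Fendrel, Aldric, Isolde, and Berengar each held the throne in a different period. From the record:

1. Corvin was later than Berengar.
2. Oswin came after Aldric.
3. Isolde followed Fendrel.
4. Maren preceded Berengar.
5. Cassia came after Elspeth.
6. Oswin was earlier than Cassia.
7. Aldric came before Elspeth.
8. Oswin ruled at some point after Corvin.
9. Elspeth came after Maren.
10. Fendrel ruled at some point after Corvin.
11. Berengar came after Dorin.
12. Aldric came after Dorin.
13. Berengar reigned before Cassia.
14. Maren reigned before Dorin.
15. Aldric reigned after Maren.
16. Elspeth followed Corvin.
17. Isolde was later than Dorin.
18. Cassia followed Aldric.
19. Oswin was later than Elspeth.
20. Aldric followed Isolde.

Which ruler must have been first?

Maren

Maren has a chain of constraints placing them before every other ruler, so Maren must be first.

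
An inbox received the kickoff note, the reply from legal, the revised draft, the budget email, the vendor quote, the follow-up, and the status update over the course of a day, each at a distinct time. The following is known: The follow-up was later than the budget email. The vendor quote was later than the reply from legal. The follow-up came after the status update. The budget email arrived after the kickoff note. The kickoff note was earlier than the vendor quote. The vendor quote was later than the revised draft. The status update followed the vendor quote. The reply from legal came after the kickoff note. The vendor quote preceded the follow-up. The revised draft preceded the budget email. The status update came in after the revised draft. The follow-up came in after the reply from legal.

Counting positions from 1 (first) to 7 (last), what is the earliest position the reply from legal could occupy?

2

The kickoff note must come before the reply from legal — 1 forced predecessor.
Nothing else is forced ahead of the reply from legal, so its earliest slot is position 1 + 1 = 2.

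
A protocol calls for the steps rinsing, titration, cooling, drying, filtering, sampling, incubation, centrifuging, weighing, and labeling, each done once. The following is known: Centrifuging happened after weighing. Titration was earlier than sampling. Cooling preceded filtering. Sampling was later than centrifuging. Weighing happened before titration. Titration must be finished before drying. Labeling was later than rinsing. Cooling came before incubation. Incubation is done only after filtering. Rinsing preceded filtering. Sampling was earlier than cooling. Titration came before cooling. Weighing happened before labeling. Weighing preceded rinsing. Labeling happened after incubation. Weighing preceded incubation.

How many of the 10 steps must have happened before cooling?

4

Directly stated before cooling: sampling and titration.
Centrifuging reaches cooling via centrifuging → sampling → cooling.
Weighing reaches cooling via weighing → titration → cooling.
That's centrifuging, sampling, titration, and weighing — 4 in all.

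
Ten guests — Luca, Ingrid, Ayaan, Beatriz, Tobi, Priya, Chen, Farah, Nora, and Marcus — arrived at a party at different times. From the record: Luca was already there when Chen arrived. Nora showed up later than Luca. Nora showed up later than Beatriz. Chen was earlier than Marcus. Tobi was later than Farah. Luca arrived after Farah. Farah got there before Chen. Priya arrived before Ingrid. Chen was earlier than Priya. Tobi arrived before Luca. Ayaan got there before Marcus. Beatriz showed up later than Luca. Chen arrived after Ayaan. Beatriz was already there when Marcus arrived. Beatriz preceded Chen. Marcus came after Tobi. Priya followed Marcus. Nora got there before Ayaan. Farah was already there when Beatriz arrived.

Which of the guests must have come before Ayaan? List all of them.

Directly stated before Ayaan: Nora.
Beatriz reaches Ayaan via Beatriz → Nora → Ayaan.
Farah reaches Ayaan via Farah → Beatriz → Nora → Ayaan.
Luca reaches Ayaan via Luca → Nora → Ayaan.
Likewise Tobi reaches Ayaan by chaining the stated constraints.
No chain forces Ingrid (or any of the others) ahead of Ayaan.

Beatriz, Farah, Luca, Nora, Tobi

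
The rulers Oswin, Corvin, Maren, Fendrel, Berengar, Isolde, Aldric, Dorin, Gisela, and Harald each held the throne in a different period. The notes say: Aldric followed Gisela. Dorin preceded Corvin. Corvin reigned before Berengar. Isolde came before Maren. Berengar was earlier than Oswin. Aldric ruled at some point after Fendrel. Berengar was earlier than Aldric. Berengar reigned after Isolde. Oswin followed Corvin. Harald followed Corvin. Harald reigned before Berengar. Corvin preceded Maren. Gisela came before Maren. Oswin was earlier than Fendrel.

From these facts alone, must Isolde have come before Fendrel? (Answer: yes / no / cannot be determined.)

Chain the constraints: Isolde → Berengar → Oswin → Fendrel. Each link is directly stated, so Isolde comes before Fendrel.

yes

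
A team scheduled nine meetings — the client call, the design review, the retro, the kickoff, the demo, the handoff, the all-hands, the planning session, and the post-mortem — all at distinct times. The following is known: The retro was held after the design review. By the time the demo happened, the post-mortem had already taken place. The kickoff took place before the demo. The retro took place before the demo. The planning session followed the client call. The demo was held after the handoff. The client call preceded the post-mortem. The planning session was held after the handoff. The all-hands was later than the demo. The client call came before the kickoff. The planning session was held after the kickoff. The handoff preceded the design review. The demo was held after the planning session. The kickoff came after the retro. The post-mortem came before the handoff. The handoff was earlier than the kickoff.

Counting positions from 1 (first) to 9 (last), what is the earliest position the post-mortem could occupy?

2

The client call must come before the post-mortem — 1 forced predecessor.
Nothing else is forced ahead of the post-mortem, so its earliest slot is position 1 + 1 = 2.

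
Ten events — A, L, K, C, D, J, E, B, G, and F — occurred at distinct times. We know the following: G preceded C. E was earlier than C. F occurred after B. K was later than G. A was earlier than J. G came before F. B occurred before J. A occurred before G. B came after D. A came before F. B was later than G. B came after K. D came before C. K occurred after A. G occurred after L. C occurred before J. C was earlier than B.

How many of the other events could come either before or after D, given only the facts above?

Forced after D: B, C, F, and J.
That leaves A, E, G, K, and L with no forced order relative to D — 5.

5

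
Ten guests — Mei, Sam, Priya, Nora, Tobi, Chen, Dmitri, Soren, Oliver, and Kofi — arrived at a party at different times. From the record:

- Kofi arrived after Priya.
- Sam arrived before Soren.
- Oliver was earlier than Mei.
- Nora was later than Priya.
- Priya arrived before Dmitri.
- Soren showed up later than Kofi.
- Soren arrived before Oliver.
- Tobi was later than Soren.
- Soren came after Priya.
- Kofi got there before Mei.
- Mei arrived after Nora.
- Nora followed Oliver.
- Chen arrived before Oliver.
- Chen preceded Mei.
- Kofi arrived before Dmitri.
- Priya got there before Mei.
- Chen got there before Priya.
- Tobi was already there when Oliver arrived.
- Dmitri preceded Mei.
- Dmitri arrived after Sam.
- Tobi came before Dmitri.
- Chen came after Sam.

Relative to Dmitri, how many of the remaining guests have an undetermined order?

2

Forced before Dmitri: Chen, Kofi, Priya, Sam, Soren, and Tobi; forced after Dmitri: Mei.
That leaves Nora and Oliver with no forced order relative to Dmitri — 2.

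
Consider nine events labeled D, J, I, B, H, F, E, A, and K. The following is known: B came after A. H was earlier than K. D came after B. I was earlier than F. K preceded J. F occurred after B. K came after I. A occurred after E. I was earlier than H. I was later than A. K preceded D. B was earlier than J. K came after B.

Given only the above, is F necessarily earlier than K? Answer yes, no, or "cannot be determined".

cannot be determined

No chain of stated constraints runs from F to K, and none runs from K to F either.
So the relative order of F and K is not fixed by the given facts.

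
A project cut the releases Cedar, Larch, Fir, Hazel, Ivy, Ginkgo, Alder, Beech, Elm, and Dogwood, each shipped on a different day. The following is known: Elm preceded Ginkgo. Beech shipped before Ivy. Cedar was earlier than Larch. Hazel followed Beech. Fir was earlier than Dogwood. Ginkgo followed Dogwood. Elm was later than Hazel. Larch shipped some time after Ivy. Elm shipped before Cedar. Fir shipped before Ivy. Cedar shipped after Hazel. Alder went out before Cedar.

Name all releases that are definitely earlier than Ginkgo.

Directly stated before Ginkgo: Dogwood and Elm.
Beech reaches Ginkgo via Beech → Hazel → Elm → Ginkgo.
Fir reaches Ginkgo via Fir → Dogwood → Ginkgo.
Hazel reaches Ginkgo via Hazel → Elm → Ginkgo.
No chain forces Cedar (or any of the others) ahead of Ginkgo.

Beech, Dogwood, Elm, Fir, Hazel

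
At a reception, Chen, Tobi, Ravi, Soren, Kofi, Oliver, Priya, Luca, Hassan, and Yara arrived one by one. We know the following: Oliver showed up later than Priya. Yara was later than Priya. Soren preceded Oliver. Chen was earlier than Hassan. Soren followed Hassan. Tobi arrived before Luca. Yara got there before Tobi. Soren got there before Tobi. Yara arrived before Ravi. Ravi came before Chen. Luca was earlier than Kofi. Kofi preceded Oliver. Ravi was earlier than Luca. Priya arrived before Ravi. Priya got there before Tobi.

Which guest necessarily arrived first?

Priya

Priya has a chain of constraints placing them before every other guest, so Priya must be first.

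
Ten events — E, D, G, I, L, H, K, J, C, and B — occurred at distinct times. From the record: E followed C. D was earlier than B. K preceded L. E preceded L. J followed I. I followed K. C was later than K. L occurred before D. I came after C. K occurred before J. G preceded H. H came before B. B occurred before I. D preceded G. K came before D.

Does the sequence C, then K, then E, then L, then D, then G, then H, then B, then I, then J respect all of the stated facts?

The constraints require K before C, but in the proposed sequence C appears ahead of K. That one violation is enough.

no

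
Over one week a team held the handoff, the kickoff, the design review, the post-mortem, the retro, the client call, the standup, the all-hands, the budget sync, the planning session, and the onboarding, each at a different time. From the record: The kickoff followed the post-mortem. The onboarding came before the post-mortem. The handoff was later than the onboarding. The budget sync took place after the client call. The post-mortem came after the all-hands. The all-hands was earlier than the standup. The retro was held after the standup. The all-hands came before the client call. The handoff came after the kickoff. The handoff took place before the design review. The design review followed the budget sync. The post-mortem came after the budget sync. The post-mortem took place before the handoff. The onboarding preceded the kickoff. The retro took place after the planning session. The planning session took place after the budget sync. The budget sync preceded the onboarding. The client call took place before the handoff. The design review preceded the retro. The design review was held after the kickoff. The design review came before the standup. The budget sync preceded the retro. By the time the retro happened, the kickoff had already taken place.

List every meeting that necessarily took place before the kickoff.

Directly stated before the kickoff: the onboarding and the post-mortem.
The all-hands reaches the kickoff via the all-hands → the post-mortem → the kickoff.
The budget sync reaches the kickoff via the budget sync → the onboarding → the kickoff.
The client call reaches the kickoff via the client call → the budget sync → the onboarding → the kickoff.

the all-hands, the budget sync, the client call, the onboarding, the post-mortem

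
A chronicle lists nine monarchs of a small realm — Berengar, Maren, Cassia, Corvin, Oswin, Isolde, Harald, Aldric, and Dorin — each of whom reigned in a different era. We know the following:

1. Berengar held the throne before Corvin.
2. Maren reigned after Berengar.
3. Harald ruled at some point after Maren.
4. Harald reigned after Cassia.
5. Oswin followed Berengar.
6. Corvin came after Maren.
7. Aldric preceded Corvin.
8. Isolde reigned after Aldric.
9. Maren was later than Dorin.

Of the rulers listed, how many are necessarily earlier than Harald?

Directly stated before Harald: Cassia and Maren.
Berengar reaches Harald via Berengar → Maren → Harald.
Dorin reaches Harald via Dorin → Maren → Harald.
That's Berengar, Cassia, Dorin, and Maren — 4 in all.

4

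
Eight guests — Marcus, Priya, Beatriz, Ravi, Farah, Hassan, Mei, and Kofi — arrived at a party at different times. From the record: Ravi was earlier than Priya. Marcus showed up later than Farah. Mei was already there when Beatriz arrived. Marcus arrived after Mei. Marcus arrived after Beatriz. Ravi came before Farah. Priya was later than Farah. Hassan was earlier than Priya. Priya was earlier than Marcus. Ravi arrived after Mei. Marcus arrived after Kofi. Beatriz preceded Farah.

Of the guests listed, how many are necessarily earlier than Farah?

Directly stated before Farah: Beatriz and Ravi.
Mei reaches Farah via Mei → Ravi → Farah.
No chain forces Marcus (or any of the others) ahead of Farah.
That's Beatriz, Mei, and Ravi — 3 in all.

3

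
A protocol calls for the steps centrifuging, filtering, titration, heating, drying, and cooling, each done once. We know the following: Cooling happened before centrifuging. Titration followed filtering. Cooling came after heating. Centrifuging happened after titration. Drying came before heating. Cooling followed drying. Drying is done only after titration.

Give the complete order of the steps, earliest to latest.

The constraints fix every adjacent pair, so only one ordering works:
filtering → titration → drying → heating → cooling → centrifuging.

filtering, titration, drying, heating, cooling, centrifuging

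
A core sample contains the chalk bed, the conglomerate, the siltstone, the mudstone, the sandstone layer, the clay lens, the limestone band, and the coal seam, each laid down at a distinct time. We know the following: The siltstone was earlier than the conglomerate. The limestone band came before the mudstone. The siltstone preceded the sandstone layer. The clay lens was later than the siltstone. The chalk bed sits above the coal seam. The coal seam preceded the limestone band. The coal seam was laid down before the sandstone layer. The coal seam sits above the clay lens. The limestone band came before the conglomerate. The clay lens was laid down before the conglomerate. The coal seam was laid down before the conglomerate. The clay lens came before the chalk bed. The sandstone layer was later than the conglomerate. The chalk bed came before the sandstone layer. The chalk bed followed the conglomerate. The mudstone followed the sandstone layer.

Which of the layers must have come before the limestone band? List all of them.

Directly stated before the limestone band: the coal seam.
The clay lens reaches the limestone band via the clay lens → the coal seam → the limestone band.
The siltstone reaches the limestone band via the siltstone → the clay lens → the coal seam → the limestone band.
No chain forces the conglomerate (or any of the others) ahead of the limestone band.

the clay lens, the coal seam, the siltstone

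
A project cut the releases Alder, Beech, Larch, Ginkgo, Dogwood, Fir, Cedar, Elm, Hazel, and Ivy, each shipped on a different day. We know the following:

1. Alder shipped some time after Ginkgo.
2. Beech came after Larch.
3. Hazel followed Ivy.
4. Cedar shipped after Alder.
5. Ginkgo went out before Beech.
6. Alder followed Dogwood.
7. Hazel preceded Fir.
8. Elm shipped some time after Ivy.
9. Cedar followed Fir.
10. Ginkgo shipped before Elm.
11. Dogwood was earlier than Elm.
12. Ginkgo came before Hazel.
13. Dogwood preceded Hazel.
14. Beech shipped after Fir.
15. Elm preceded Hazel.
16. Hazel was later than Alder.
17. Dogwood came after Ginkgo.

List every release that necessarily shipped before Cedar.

Directly stated before Cedar: Alder and Fir.
Dogwood reaches Cedar via Dogwood → Alder → Cedar.
Elm reaches Cedar via Elm → Hazel → Fir → Cedar.
Ginkgo reaches Cedar via Ginkgo → Alder → Cedar.
Likewise Hazel and Ivy each reach Cedar by chaining the stated constraints.
No chain forces Larch (or any of the others) ahead of Cedar.

Alder, Dogwood, Elm, Fir, Ginkgo, Hazel, Ivy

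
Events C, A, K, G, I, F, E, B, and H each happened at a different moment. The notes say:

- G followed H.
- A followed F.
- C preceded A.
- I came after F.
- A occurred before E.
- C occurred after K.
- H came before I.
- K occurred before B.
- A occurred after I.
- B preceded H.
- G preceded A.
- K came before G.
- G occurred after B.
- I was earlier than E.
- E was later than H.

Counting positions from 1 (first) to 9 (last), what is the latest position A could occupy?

8

A must come before E — 1 event forced after it.
Everything else can be placed before A in some valid order, so A can sit as late as position 9 − 1 = 8.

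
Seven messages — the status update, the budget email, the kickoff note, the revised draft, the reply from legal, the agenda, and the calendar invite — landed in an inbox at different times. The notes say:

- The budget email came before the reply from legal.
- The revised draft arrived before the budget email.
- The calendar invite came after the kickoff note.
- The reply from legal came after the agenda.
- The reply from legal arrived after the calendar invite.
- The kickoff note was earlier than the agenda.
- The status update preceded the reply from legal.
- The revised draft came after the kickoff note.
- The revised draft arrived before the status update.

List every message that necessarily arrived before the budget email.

Directly stated before the budget email: the revised draft.
The kickoff note reaches the budget email via the kickoff note → the revised draft → the budget email.

the kickoff note, the revised draft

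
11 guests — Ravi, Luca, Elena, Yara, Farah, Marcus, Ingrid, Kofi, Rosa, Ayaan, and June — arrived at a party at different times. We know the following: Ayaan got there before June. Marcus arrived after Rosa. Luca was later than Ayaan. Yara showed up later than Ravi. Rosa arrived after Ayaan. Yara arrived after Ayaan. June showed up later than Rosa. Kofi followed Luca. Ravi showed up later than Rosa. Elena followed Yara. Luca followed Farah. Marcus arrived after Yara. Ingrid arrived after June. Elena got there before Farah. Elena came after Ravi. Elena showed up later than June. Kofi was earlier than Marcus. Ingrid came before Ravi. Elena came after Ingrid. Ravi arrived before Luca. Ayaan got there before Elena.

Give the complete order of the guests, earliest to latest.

Ayaan, Rosa, June, Ingrid, Ravi, Yara, Elena, Farah, Luca, Kofi, Marcus

The constraints fix every adjacent pair, so only one ordering works:
Ayaan → Rosa → June → Ingrid → Ravi → Yara → Elena → Farah → Luca → Kofi → Marcus.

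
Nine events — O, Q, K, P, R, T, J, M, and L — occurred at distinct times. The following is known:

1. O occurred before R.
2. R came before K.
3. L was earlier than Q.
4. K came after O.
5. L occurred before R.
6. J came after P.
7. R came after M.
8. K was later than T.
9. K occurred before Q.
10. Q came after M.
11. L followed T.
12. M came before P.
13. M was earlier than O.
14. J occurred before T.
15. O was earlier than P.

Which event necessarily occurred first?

M

M has a chain of constraints placing it before every other event, so M must be first.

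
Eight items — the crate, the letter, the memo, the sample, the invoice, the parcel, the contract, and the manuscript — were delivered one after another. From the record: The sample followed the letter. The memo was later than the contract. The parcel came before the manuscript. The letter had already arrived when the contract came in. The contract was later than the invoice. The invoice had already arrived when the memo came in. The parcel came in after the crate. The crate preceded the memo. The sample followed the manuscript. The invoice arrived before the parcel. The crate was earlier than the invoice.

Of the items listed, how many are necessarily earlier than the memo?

4

Directly stated before the memo: the contract, the crate, and the invoice.
The letter reaches the memo via the letter → the contract → the memo.
That's the contract, the crate, the invoice, and the letter — 4 in all.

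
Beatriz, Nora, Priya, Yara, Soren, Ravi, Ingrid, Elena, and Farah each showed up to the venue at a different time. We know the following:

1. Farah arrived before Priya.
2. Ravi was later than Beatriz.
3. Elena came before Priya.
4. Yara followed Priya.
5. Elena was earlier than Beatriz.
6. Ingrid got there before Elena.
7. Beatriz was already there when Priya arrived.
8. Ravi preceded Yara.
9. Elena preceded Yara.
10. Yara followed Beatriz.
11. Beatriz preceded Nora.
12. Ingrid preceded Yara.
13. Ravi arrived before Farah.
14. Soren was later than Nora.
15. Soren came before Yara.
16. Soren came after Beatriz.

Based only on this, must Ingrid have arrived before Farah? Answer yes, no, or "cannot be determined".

yes

Chain the constraints: Ingrid → Elena → Beatriz → Ravi → Farah. Each link is directly stated, so Ingrid comes before Farah.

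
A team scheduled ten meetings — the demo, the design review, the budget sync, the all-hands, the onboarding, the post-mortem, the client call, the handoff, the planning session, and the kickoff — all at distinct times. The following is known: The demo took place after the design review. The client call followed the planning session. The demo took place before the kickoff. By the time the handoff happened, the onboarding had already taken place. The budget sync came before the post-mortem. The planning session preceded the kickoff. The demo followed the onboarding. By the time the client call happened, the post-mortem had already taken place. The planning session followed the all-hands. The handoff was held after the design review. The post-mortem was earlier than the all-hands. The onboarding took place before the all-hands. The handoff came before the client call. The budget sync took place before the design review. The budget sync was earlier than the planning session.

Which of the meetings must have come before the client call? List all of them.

the all-hands, the budget sync, the design review, the handoff, the onboarding, the planning session, the post-mortem

Directly stated before the client call: the handoff, the planning session, and the post-mortem.
The all-hands reaches the client call via the all-hands → the planning session → the client call.
The budget sync reaches the client call via the budget sync → the planning session → the client call.
The design review reaches the client call via the design review → the handoff → the client call.
Likewise the onboarding reaches the client call by chaining the stated constraints.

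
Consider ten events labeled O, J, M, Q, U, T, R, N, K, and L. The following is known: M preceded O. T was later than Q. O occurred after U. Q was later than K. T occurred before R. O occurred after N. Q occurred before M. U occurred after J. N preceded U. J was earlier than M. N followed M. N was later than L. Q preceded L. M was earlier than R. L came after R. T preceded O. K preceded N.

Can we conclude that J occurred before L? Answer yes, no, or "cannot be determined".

yes

Chain the constraints: J → M → R → L. Each link is directly stated, so J comes before L.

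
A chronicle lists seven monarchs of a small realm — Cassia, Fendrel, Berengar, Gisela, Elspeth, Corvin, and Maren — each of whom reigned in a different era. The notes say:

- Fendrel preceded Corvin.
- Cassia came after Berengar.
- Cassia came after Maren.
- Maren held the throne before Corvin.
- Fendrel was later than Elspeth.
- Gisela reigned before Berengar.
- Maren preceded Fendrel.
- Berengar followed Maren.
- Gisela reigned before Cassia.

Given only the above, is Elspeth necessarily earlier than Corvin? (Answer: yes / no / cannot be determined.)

yes

Chain the constraints: Elspeth → Fendrel → Corvin. Each link is directly stated, so Elspeth comes before Corvin.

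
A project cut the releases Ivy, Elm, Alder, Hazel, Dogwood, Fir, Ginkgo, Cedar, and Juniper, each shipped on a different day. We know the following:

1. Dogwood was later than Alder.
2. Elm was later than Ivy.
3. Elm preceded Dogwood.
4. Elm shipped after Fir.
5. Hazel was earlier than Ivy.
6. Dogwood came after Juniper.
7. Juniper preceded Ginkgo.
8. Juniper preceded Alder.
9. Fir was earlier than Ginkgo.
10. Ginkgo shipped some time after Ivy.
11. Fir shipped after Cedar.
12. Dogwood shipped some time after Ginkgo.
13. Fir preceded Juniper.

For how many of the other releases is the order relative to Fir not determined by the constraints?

2

Forced before Fir: Cedar; forced after Fir: Alder, Dogwood, Elm, Ginkgo, and Juniper.
That leaves Hazel and Ivy with no forced order relative to Fir — 2.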